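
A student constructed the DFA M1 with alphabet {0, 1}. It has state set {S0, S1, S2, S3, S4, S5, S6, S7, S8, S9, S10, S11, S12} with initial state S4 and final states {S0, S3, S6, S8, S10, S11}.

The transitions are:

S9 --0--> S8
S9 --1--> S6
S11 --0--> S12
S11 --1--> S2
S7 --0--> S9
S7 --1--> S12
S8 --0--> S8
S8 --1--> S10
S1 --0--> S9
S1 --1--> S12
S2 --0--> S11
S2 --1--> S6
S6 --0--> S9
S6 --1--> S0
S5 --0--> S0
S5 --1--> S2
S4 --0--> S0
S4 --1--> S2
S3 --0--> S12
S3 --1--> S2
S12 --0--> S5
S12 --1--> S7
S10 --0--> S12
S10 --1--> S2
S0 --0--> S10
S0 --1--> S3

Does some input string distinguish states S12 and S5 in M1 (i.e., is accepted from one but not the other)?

Yes

States {S1} cannot be reached from the start state, so discard them.
P0 = {S0,S3,S6,S8,S10,S11} | {S2,S4,S5,S7,S9,S12}.
Split {S0,S3,S6,S8,S10,S11} by δ(·,0) → {S3,S6,S10,S11} and {S0,S8}.
On input 1, block {S3,S6,S10,S11} splits into {S3,S10,S11} and {S6}.
Refine {S2,S4,S5,S7,S9,S12} on symbol 0: members go to different blocks, giving {S4,S5,S9} and {S7,S12} and {S2}.
On input 1, block {S4,S5,S9} splits into {S4,S5} and {S9}.
Split {S0,S8} by δ(·,0) → {S0} and {S8}.
On input 0, block {S7,S12} splits into {S7} and {S12}.
The partition is now stable with 9 blocks: {S3,S10,S11} | {S4,S5} | {S0} | {S6} | {S7} | {S2} | {S9} | {S8} | {S12}.
S12 and S5 end up in different blocks, so they are distinguishable. For instance, the string '0' is accepted from only S5.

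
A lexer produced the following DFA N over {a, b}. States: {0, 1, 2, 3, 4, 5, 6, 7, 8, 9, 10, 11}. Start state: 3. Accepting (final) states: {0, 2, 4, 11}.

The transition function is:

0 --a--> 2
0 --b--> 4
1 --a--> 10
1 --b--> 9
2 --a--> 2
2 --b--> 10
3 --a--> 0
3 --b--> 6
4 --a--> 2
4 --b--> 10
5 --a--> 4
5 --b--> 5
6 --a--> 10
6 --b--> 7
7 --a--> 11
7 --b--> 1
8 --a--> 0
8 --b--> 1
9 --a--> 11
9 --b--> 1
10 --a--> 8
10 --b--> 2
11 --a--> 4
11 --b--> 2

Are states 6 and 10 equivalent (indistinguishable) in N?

Reachable states from the start: {0,1,2,3,4,6,7,8,9,10,11}. Unreachable: {5} — drop them.
P0 = {0,2,4,11} | {1,3,6,7,8,9,10}.
Refine {0,2,4,11} on symbol b: members go to different blocks, giving {0,11} and {2,4}.
Refine {1,3,6,7,8,9,10} on symbol a: members go to different blocks, giving {3,7,8,9} and {1,6,10}.
Refine {1,6,10} on symbol a: members go to different blocks, giving {1,6} and {10}.
No further refinement is possible. Final partition (5 blocks): {0,11} | {3,7,8,9} | {2,4} | {1,6} | {10}.
6 and 10 end up in different blocks, so they are distinguishable. For instance, the string 'b' is accepted from only 10.

No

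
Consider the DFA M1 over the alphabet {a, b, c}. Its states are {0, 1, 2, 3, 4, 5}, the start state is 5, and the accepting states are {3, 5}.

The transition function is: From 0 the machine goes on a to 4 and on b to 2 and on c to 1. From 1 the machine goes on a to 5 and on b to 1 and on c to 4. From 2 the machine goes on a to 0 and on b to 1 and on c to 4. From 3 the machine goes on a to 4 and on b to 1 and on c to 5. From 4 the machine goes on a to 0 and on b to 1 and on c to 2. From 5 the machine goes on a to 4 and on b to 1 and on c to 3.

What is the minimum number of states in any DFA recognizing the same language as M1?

4

Start with accepting vs non-accepting: {3,5} | {0,1,2,4}.
Split {0,1,2,4} by δ(·,a) → {0,2,4} and {1}.
Refine {0,2,4} on symbol b: members go to different blocks, giving {2,4} and {0}.
No further refinement is possible. Final partition (4 blocks): {3,5} | {2,4} | {1} | {0}.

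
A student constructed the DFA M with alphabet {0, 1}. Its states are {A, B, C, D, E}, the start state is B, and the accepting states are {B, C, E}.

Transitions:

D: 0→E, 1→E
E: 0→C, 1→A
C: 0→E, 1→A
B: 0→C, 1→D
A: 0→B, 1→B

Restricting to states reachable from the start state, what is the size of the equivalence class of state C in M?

3

All states are reachable from the start state.
Initial partition by acceptance: {B,C,E} | {A,D}.
Stable partition: {B,C,E} | {A,D} — 2 equivalence classes.
The equivalence class containing C is {B,C,E}, of size 3.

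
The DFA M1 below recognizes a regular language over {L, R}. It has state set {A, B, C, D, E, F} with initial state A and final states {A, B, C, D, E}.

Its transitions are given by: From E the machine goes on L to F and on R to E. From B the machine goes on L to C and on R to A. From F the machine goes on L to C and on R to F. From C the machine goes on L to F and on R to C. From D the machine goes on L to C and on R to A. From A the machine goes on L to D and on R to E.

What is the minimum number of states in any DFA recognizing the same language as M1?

Reachable states from the start: {A,C,D,E,F}. Unreachable: {B} — drop them.
Start with accepting vs non-accepting: {A,C,D,E} | {F}.
On input L, block {A,C,D,E} splits into {A,D} and {C,E}.
Refine {A,D} on symbol L: members go to different blocks, giving {A} and {D}.
The partition is now stable with 4 blocks: {A} | {F} | {C,E} | {D}.

4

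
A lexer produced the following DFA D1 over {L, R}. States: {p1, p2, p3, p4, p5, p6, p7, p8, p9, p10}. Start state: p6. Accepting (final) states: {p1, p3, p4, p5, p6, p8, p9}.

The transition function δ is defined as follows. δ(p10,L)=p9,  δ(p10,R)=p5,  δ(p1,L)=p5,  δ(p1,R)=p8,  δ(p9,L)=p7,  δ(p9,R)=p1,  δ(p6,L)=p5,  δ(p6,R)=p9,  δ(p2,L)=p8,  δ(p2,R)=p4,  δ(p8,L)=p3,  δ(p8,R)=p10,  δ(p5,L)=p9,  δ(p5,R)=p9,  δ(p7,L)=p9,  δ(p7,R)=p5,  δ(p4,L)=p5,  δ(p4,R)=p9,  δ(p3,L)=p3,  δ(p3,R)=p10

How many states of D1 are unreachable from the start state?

2

BFS from p6 reaches {p1, p3, p5, p6, p7, p8, p9, p10}; the 2 state(s) p2, p4 are never visited.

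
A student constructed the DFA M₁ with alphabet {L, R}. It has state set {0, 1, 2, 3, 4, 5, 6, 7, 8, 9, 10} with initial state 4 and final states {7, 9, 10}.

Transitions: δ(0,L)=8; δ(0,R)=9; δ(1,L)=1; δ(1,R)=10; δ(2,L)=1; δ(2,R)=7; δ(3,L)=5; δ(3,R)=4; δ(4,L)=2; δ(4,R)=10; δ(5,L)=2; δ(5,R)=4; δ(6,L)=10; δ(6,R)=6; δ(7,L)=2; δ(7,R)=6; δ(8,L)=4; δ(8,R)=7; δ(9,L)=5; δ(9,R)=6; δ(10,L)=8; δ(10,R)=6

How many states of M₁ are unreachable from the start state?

BFS from 4 reaches {1, 2, 4, 6, 7, 8, 10}; the 4 state(s) 0, 3, 5, 9 are never visited.

4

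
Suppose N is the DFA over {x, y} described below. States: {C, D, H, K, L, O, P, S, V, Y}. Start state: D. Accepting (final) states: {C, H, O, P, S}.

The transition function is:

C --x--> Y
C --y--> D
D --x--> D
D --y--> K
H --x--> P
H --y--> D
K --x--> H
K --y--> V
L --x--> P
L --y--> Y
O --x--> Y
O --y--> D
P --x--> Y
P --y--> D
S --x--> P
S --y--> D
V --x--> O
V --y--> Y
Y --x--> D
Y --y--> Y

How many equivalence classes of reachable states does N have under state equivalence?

States {C,L,S} cannot be reached from the start state, so discard them.
Initial partition by acceptance: {H,O,P} | {D,K,V,Y}.
Split {H,O,P} by δ(·,x) → {O,P} and {H}.
Refine {D,K,V,Y} on symbol x: members go to different blocks, giving {D,Y} and {V} and {K}.
Split {D,Y} by δ(·,y) → {D} and {Y}.
No further refinement is possible. Final partition (6 blocks): {O,P} | {D} | {H} | {V} | {K} | {Y}.

6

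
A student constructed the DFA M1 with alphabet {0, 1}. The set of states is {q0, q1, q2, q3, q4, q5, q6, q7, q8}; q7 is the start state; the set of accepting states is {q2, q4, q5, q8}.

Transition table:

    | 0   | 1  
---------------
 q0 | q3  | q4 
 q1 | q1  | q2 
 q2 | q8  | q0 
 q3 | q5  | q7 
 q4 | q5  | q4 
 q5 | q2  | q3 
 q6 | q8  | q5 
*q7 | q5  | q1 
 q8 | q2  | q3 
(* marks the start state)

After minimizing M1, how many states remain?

7

Reachable states from the start: {q0,q1,q2,q3,q4,q5,q7,q8}. Unreachable: {q6} — drop them.
P0 = {q2,q4,q5,q8} | {q0,q1,q3,q7}.
On input 1, block {q2,q4,q5,q8} splits into {q2,q5,q8} and {q4}.
On input 0, block {q0,q1,q3,q7} splits into {q0,q1} and {q3,q7}.
Refine {q2,q5,q8} on symbol 1: members go to different blocks, giving {q5,q8} and {q2}.
Split {q0,q1} by δ(·,0) → {q0} and {q1}.
Refine {q3,q7} on symbol 1: members go to different blocks, giving {q3} and {q7}.
The partition is now stable with 7 blocks: {q5,q8} | {q0} | {q4} | {q3} | {q2} | {q1} | {q7}.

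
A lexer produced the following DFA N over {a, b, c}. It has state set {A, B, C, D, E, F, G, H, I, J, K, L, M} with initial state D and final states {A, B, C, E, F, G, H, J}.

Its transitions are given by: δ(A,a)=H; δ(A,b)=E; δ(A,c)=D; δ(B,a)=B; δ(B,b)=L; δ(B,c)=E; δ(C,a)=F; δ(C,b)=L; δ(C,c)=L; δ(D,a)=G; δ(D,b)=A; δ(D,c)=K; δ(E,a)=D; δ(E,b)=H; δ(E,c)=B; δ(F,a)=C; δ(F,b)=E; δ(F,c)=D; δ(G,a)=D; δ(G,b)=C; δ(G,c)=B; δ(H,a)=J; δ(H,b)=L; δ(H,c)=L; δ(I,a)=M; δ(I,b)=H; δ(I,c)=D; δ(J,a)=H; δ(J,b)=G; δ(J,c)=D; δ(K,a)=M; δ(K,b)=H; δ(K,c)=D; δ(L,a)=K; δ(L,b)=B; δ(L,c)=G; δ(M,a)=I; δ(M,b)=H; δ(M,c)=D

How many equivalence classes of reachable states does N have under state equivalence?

Every state is reachable, so we keep all 13.
P0 = {A,B,C,E,F,G,H,J} | {D,I,K,L,M}.
On input a, block {A,B,C,E,F,G,H,J} splits into {A,B,C,F,H,J} and {E,G}.
On input b, block {A,B,C,F,H,J} splits into {A,F,J} and {B,C,H}.
Split {D,I,K,L,M} by δ(·,a) → {I,K,L,M} and {D}.
Refine {I,K,L,M} on symbol c: members go to different blocks, giving {I,K,M} and {L}.
On input a, block {B,C,H} splits into {C,H} and {B}.
Stable partition: {A,F,J} | {I,K,M} | {E,G} | {C,H} | {D} | {L} | {B} — 7 equivalence classes.

7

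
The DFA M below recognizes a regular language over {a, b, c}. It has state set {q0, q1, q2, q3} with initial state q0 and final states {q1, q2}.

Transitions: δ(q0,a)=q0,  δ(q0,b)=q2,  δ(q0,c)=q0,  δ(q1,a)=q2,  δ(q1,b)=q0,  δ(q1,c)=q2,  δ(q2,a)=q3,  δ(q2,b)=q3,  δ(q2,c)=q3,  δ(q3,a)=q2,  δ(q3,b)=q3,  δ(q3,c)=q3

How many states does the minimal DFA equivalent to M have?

3

States {q1} cannot be reached from the start state, so discard them.
Start with accepting vs non-accepting: {q2} | {q0,q3}.
Split {q0,q3} by δ(·,a) → {q0} and {q3}.
Stable partition: {q2} | {q0} | {q3} — 3 equivalence classes.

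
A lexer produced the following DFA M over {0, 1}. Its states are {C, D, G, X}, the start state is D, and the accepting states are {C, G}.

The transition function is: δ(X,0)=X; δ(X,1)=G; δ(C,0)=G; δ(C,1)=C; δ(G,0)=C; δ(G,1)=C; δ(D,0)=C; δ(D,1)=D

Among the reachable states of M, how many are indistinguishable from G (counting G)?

2

Reachable states from the start: {C,D,G}. Unreachable: {X} — drop them.
Initial partition by acceptance: {C,G} | {D}.
Stable partition: {C,G} | {D} — 2 equivalence classes.
The equivalence class containing G is {C,G}, of size 2.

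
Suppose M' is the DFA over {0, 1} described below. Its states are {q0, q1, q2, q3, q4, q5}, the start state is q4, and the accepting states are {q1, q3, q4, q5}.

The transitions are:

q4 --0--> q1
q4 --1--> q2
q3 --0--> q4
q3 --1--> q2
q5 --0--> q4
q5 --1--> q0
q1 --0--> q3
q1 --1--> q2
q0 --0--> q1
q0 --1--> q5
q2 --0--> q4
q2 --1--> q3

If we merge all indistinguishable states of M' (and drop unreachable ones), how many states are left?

Reachable states from the start: {q1,q2,q3,q4}. Unreachable: {q0,q5} — drop them.
Initial partition by acceptance: {q1,q3,q4} | {q2}.
The partition is now stable with 2 blocks: {q1,q3,q4} | {q2}.

2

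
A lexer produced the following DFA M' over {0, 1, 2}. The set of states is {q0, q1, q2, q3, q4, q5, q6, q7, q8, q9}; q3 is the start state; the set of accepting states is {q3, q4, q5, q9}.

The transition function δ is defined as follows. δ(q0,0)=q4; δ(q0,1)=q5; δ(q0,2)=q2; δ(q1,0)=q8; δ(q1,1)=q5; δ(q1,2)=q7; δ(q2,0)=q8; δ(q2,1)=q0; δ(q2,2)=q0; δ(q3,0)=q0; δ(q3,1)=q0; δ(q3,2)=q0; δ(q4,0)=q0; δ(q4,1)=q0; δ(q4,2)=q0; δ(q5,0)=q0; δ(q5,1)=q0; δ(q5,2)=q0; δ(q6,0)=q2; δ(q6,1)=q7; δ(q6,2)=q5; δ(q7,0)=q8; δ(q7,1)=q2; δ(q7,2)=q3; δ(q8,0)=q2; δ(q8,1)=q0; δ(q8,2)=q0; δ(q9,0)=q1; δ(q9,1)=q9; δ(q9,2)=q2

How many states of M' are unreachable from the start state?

BFS from q3 reaches {q0, q2, q3, q4, q5, q8}; the 4 state(s) q1, q6, q7, q9 are never visited.

4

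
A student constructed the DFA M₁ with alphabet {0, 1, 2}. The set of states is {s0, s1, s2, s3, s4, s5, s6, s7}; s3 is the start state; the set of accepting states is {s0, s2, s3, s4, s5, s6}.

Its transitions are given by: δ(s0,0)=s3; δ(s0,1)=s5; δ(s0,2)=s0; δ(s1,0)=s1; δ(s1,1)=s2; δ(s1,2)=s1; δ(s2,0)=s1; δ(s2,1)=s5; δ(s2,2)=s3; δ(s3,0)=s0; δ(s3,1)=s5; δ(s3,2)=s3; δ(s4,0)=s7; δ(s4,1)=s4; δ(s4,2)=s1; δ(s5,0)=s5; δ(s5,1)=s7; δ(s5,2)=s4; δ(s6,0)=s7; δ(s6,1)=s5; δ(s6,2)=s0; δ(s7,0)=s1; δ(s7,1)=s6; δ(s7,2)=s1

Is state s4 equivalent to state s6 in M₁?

No

P0 = {s0,s2,s3,s4,s5,s6} | {s1,s7}.
On input 0, block {s0,s2,s3,s4,s5,s6} splits into {s0,s3,s5} and {s2,s4,s6}.
On input 1, block {s0,s3,s5} splits into {s0,s3} and {s5}.
On input 1, block {s2,s4,s6} splits into {s2,s6} and {s4}.
No further refinement is possible. Final partition (5 blocks): {s0,s3} | {s1,s7} | {s2,s6} | {s5} | {s4}.
s4 and s6 end up in different blocks, so they are distinguishable. For instance, the string '2' is accepted from only s6.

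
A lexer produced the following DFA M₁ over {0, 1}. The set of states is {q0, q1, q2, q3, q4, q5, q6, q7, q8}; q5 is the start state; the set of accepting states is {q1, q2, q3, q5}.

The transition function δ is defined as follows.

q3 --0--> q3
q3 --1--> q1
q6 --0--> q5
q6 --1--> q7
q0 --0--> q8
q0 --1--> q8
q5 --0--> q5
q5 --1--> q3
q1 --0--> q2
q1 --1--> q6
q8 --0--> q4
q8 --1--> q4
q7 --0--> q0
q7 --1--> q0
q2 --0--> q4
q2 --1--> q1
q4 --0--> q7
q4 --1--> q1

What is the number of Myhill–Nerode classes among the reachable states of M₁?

Start with accepting vs non-accepting: {q1,q2,q3,q5} | {q0,q4,q6,q7,q8}.
Refine {q1,q2,q3,q5} on symbol 0: members go to different blocks, giving {q1,q3,q5} and {q2}.
On input 0, block {q1,q3,q5} splits into {q3,q5} and {q1}.
Refine {q3,q5} on symbol 1: members go to different blocks, giving {q3} and {q5}.
Refine {q0,q4,q6,q7,q8} on symbol 0: members go to different blocks, giving {q0,q4,q7,q8} and {q6}.
Refine {q0,q4,q7,q8} on symbol 1: members go to different blocks, giving {q0,q7,q8} and {q4}.
On input 0, block {q0,q7,q8} splits into {q0,q7} and {q8}.
Refine {q0,q7} on symbol 0: members go to different blocks, giving {q0} and {q7}.
Stable partition: {q3} | {q0} | {q2} | {q1} | {q5} | {q6} | {q4} | {q8} | {q7} — 9 equivalence classes.

9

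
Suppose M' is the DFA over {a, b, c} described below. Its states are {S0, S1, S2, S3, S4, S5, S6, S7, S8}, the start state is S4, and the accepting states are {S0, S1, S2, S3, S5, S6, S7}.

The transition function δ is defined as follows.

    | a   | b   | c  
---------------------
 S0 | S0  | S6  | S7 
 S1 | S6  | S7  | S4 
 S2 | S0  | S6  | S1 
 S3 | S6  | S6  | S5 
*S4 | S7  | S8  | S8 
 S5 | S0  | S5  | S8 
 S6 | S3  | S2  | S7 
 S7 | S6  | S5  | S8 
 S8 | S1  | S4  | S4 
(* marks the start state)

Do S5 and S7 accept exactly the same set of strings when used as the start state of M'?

All states are reachable from the start state.
Initial partition by acceptance: {S0,S1,S2,S3,S5,S6,S7} | {S4,S8}.
Split {S0,S1,S2,S3,S5,S6,S7} by δ(·,c) → {S0,S2,S3,S6} and {S1,S5,S7}.
Stable partition: {S0,S2,S3,S6} | {S4,S8} | {S1,S5,S7} — 3 equivalence classes.
S5 and S7 lie in the same block of the stable partition, so they are equivalent — no string distinguishes them.

Yes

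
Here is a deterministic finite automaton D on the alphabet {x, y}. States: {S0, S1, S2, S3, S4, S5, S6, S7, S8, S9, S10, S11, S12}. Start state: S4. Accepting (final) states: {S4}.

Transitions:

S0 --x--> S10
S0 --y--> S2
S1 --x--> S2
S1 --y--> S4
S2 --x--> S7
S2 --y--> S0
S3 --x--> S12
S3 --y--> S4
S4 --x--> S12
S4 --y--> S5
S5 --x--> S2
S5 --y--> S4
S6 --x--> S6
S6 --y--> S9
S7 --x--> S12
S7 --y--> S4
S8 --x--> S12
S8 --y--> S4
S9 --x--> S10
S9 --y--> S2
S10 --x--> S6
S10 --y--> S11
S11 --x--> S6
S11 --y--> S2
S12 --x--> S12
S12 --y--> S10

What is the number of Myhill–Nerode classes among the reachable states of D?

7

Reachable states from the start: {S0,S2,S4,S5,S6,S7,S9,S10,S11,S12}. Unreachable: {S1,S3,S8} — drop them.
Initial partition by acceptance: {S4} | {S0,S2,S5,S6,S7,S9,S10,S11,S12}.
On input y, block {S0,S2,S5,S6,S7,S9,S10,S11,S12} splits into {S0,S2,S6,S9,S10,S11,S12} and {S5,S7}.
Split {S0,S2,S6,S9,S10,S11,S12} by δ(·,x) → {S0,S6,S9,S10,S11,S12} and {S2}.
On input y, block {S0,S6,S9,S10,S11,S12} splits into {S0,S9,S11} and {S6,S10,S12}.
Refine {S5,S7} on symbol x: members go to different blocks, giving {S5} and {S7}.
On input y, block {S6,S10,S12} splits into {S6,S10} and {S12}.
The partition is now stable with 7 blocks: {S4} | {S0,S9,S11} | {S5} | {S2} | {S6,S10} | {S7} | {S12}.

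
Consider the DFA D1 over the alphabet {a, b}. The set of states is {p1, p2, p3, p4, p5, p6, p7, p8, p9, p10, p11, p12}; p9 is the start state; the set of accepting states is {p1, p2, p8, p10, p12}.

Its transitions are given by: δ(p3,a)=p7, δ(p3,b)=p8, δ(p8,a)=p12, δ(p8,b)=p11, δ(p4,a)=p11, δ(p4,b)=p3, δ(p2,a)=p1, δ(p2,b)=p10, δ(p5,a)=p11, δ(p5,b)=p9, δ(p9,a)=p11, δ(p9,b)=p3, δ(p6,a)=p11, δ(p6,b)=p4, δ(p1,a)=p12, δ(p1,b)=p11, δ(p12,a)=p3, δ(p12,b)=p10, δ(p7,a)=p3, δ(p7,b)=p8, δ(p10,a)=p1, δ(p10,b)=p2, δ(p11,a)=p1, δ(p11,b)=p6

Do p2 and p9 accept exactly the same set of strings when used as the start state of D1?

No

First remove the unreachable states {p5}; 11 states remain.
Start with accepting vs non-accepting: {p1,p2,p8,p10,p12} | {p3,p4,p6,p7,p9,p11}.
Split {p1,p2,p8,p10,p12} by δ(·,a) → {p1,p2,p8,p10} and {p12}.
Refine {p1,p2,p8,p10} on symbol a: members go to different blocks, giving {p1,p8} and {p2,p10}.
On input a, block {p3,p4,p6,p7,p9,p11} splits into {p3,p4,p6,p7,p9} and {p11}.
On input a, block {p3,p4,p6,p7,p9} splits into {p4,p6,p9} and {p3,p7}.
Refine {p4,p6,p9} on symbol b: members go to different blocks, giving {p4,p9} and {p6}.
Stable partition: {p1,p8} | {p4,p9} | {p12} | {p2,p10} | {p11} | {p3,p7} | {p6} — 7 equivalence classes.
p2 and p9 end up in different blocks, so they are distinguishable. For instance, the string 'ε' is accepted from only p2.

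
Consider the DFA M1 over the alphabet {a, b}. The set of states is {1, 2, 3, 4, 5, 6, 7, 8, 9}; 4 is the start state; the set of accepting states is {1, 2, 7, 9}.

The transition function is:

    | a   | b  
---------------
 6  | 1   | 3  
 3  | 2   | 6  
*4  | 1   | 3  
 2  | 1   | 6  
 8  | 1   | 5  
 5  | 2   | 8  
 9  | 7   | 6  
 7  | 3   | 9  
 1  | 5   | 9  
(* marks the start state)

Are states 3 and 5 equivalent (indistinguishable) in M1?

Every state is reachable, so we keep all 9.
P0 = {1,2,7,9} | {3,4,5,6,8}.
On input a, block {1,2,7,9} splits into {1,7} and {2,9}.
Refine {3,4,5,6,8} on symbol a: members go to different blocks, giving {4,6,8} and {3,5}.
The partition is now stable with 4 blocks: {1,7} | {4,6,8} | {2,9} | {3,5}.
3 and 5 lie in the same block of the stable partition, so they are equivalent — no string distinguishes them.

Yes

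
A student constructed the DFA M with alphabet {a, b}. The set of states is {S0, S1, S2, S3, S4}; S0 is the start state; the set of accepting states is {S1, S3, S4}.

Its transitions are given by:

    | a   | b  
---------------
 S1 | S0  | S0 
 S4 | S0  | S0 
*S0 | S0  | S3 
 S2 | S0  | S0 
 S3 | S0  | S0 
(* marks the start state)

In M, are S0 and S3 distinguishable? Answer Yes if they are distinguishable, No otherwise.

First remove the unreachable states {S1,S2,S4}; 2 states remain.
Start with accepting vs non-accepting: {S3} | {S0}.
The partition is now stable with 2 blocks: {S3} | {S0}.
S0 and S3 end up in different blocks, so they are distinguishable. For instance, the string 'ε' is accepted from only S3.

Yes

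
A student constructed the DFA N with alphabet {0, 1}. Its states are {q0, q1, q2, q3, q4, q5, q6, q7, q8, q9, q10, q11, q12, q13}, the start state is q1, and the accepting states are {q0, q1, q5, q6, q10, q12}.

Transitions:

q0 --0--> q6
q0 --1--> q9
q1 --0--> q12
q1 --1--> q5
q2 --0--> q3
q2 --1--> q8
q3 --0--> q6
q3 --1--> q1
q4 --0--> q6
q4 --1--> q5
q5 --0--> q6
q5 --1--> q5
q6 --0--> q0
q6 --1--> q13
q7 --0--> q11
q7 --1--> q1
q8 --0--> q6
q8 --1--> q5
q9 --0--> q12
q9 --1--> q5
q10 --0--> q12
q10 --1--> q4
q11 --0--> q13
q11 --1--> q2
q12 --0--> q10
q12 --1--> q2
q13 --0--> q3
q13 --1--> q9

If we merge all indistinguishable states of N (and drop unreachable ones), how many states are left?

5

First remove the unreachable states {q7,q11}; 12 states remain.
Start with accepting vs non-accepting: {q0,q1,q5,q6,q10,q12} | {q2,q3,q4,q8,q9,q13}.
On input 1, block {q0,q1,q5,q6,q10,q12} splits into {q0,q6,q10,q12} and {q1,q5}.
On input 0, block {q2,q3,q4,q8,q9,q13} splits into {q3,q4,q8,q9} and {q2,q13}.
Split {q0,q6,q10,q12} by δ(·,1) → {q0,q10} and {q6,q12}.
Stable partition: {q0,q10} | {q3,q4,q8,q9} | {q1,q5} | {q2,q13} | {q6,q12} — 5 equivalence classes.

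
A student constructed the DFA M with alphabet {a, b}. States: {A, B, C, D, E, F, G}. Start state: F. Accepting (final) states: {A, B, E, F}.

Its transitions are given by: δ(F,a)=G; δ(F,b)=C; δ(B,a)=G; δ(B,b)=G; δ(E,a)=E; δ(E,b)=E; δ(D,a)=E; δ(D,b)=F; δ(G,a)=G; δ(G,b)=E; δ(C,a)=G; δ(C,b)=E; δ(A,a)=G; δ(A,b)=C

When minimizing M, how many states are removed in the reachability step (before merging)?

3

No path from F leads to A, B, D; the other 4 states are all reachable.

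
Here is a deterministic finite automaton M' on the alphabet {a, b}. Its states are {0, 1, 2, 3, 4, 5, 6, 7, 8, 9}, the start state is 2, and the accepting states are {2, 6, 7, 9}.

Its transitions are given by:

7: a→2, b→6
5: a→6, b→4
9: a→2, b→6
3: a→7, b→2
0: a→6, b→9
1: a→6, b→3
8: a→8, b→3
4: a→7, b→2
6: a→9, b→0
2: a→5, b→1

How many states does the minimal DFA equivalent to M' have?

6

Reachable states from the start: {0,1,2,3,4,5,6,7,9}. Unreachable: {8} — drop them.
P0 = {2,6,7,9} | {0,1,3,4,5}.
On input a, block {2,6,7,9} splits into {6,7,9} and {2}.
Refine {6,7,9} on symbol a: members go to different blocks, giving {7,9} and {6}.
Split {0,1,3,4,5} by δ(·,a) → {0,1,5} and {3,4}.
Refine {0,1,5} on symbol b: members go to different blocks, giving {1,5} and {0}.
Stable partition: {7,9} | {1,5} | {2} | {6} | {3,4} | {0} — 6 equivalence classes.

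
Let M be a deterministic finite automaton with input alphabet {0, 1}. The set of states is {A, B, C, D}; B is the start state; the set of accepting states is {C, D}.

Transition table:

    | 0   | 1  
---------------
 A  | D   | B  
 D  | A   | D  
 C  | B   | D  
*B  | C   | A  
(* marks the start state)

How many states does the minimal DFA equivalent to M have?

Initial partition by acceptance: {C,D} | {A,B}.
No further refinement is possible. Final partition (2 blocks): {C,D} | {A,B}.

2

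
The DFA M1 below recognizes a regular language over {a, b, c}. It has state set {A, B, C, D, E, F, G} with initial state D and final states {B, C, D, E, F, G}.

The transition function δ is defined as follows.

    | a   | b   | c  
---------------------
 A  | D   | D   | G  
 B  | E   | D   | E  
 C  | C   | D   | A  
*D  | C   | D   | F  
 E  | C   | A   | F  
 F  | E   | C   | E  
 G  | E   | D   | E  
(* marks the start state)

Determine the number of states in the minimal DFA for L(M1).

States {B} cannot be reached from the start state, so discard them.
Initial partition by acceptance: {C,D,E,F,G} | {A}.
Refine {C,D,E,F,G} on symbol b: members go to different blocks, giving {C,D,F,G} and {E}.
Refine {C,D,F,G} on symbol a: members go to different blocks, giving {C,D} and {F,G}.
Split {C,D} by δ(·,c) → {C} and {D}.
Split {F,G} by δ(·,b) → {F} and {G}.
No further refinement is possible. Final partition (6 blocks): {C} | {A} | {E} | {F} | {D} | {G}.

6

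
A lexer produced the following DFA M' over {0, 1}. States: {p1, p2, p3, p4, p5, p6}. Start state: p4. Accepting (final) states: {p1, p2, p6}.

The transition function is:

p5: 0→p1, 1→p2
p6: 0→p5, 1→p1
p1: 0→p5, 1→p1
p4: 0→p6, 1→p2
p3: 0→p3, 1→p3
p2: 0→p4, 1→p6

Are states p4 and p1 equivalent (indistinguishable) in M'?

States {p3} cannot be reached from the start state, so discard them.
Start with accepting vs non-accepting: {p1,p2,p6} | {p4,p5}.
The partition is now stable with 2 blocks: {p1,p2,p6} | {p4,p5}.
p4 and p1 end up in different blocks, so they are distinguishable. For instance, the string 'ε' is accepted from only p1.

No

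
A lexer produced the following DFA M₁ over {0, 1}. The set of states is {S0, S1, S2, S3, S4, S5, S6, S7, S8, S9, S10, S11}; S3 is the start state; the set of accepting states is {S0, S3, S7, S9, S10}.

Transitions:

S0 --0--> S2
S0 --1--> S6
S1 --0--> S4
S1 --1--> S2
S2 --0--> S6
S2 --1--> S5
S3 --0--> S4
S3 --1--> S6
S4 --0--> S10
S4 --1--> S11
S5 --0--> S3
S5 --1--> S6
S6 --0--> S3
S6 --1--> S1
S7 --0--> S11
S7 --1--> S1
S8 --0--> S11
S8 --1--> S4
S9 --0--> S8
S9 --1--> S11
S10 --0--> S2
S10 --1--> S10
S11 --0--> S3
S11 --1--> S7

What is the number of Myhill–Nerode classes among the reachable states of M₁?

9

States {S0,S8,S9} cannot be reached from the start state, so discard them.
Start with accepting vs non-accepting: {S3,S7,S10} | {S1,S2,S4,S5,S6,S11}.
On input 1, block {S3,S7,S10} splits into {S3,S7} and {S10}.
Split {S1,S2,S4,S5,S6,S11} by δ(·,0) → {S5,S6,S11} and {S1,S2} and {S4}.
On input 0, block {S3,S7} splits into {S3} and {S7}.
Split {S5,S6,S11} by δ(·,1) → {S5} and {S6} and {S11}.
Split {S1,S2} by δ(·,0) → {S1} and {S2}.
Stable partition: {S3} | {S5} | {S10} | {S1} | {S4} | {S7} | {S6} | {S11} | {S2} — 9 equivalence classes.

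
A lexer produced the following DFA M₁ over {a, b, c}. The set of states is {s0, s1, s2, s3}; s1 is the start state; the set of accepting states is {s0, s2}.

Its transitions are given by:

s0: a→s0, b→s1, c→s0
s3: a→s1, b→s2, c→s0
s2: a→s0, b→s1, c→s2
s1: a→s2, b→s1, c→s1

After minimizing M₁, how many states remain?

States {s3} cannot be reached from the start state, so discard them.
P0 = {s0,s2} | {s1}.
Stable partition: {s0,s2} | {s1} — 2 equivalence classes.

2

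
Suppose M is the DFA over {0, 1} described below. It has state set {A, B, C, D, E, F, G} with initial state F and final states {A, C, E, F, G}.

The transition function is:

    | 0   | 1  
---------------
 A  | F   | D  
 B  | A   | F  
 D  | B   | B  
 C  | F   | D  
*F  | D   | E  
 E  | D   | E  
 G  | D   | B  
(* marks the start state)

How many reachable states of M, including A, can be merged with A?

Reachable states from the start: {A,B,D,E,F}. Unreachable: {C,G} — drop them.
Start with accepting vs non-accepting: {A,E,F} | {B,D}.
Split {A,E,F} by δ(·,0) → {E,F} and {A}.
On input 0, block {B,D} splits into {B} and {D}.
The partition is now stable with 4 blocks: {E,F} | {B} | {A} | {D}.
State A belongs to the block {A}, which has 1 states.

1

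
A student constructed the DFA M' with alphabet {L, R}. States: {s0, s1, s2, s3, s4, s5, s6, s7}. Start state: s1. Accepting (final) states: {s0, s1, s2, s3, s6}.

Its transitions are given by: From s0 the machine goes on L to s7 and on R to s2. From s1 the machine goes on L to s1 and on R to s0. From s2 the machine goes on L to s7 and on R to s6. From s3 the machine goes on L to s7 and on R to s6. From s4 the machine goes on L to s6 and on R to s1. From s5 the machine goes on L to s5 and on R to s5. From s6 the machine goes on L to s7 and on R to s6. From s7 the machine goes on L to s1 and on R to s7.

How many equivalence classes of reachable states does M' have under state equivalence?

Reachable states from the start: {s0,s1,s2,s6,s7}. Unreachable: {s3,s4,s5} — drop them.
Start with accepting vs non-accepting: {s0,s1,s2,s6} | {s7}.
Split {s0,s1,s2,s6} by δ(·,L) → {s0,s2,s6} and {s1}.
No further refinement is possible. Final partition (3 blocks): {s0,s2,s6} | {s7} | {s1}.

3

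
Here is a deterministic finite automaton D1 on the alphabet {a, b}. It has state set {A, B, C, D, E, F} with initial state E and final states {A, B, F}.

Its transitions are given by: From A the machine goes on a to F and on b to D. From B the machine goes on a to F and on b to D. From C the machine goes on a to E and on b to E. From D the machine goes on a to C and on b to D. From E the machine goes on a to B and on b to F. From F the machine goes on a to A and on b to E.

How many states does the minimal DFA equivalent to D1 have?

Every state is reachable, so we keep all 6.
Initial partition by acceptance: {A,B,F} | {C,D,E}.
Refine {C,D,E} on symbol a: members go to different blocks, giving {C,D} and {E}.
Refine {A,B,F} on symbol b: members go to different blocks, giving {A,B} and {F}.
On input a, block {C,D} splits into {C} and {D}.
Stable partition: {A,B} | {C} | {E} | {F} | {D} — 5 equivalence classes.

5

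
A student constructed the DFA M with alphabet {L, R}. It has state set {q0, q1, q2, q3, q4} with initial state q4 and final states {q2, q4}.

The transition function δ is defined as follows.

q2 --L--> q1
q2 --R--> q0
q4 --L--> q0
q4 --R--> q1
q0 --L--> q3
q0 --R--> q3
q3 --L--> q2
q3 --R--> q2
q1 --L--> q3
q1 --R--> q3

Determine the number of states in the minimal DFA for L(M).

3

Every state is reachable, so we keep all 5.
P0 = {q2,q4} | {q0,q1,q3}.
Refine {q0,q1,q3} on symbol L: members go to different blocks, giving {q0,q1} and {q3}.
No further refinement is possible. Final partition (3 blocks): {q2,q4} | {q0,q1} | {q3}.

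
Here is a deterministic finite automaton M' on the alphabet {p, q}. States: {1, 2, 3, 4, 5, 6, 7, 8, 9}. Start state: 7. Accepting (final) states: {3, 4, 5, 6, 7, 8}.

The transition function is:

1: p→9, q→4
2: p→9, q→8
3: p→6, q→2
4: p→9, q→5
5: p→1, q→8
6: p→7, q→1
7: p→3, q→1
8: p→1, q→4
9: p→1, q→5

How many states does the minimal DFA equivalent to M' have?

3

Start with accepting vs non-accepting: {3,4,5,6,7,8} | {1,2,9}.
On input p, block {3,4,5,6,7,8} splits into {3,6,7} and {4,5,8}.
No further refinement is possible. Final partition (3 blocks): {3,6,7} | {1,2,9} | {4,5,8}.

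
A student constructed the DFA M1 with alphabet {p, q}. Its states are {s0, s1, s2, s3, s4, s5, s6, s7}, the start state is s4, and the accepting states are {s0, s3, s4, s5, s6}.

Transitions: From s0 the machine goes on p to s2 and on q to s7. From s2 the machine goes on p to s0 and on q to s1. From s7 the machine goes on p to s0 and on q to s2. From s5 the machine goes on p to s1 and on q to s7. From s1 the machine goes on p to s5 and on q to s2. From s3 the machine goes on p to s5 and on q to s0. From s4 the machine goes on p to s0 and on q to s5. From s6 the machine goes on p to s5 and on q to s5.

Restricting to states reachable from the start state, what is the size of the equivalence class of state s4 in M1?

1

First remove the unreachable states {s3,s6}; 6 states remain.
Start with accepting vs non-accepting: {s0,s4,s5} | {s1,s2,s7}.
Refine {s0,s4,s5} on symbol p: members go to different blocks, giving {s0,s5} and {s4}.
The partition is now stable with 3 blocks: {s0,s5} | {s1,s2,s7} | {s4}.
State s4 belongs to the block {s4}, which has 1 states.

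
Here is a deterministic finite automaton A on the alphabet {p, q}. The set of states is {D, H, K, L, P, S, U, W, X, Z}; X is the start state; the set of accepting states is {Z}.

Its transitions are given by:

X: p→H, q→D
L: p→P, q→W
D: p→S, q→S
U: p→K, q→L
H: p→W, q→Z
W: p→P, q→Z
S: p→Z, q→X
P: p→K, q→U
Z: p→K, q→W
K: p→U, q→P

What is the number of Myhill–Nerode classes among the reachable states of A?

10

All states are reachable from the start state.
P0 = {Z} | {D,H,K,L,P,S,U,W,X}.
On input p, block {D,H,K,L,P,S,U,W,X} splits into {D,H,K,L,P,U,W,X} and {S}.
On input p, block {D,H,K,L,P,U,W,X} splits into {H,K,L,P,U,W,X} and {D}.
On input q, block {H,K,L,P,U,W,X} splits into {K,L,P,U} and {H,W} and {X}.
On input q, block {K,L,P,U} splits into {K,P,U} and {L}.
Split {K,P,U} by δ(·,q) → {K,P} and {U}.
Refine {K,P} on symbol p: members go to different blocks, giving {K} and {P}.
Split {H,W} by δ(·,p) → {H} and {W}.
No further refinement is possible. Final partition (10 blocks): {Z} | {K} | {S} | {D} | {H} | {X} | {L} | {U} | {P} | {W}.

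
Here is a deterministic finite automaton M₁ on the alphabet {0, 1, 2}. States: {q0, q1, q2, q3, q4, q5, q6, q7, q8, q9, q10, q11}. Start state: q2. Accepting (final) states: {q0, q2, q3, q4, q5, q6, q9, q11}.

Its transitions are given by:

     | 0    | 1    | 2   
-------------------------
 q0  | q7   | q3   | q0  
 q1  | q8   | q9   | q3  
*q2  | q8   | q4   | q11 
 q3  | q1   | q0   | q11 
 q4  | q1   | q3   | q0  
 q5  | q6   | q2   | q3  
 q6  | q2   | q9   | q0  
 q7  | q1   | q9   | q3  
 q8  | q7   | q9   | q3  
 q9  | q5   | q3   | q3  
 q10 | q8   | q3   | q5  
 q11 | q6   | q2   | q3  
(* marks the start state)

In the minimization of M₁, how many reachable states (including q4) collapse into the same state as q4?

2

States {q10} cannot be reached from the start state, so discard them.
Start with accepting vs non-accepting: {q0,q2,q3,q4,q5,q6,q9,q11} | {q1,q7,q8}.
On input 0, block {q0,q2,q3,q4,q5,q6,q9,q11} splits into {q0,q2,q3,q4} and {q5,q6,q9,q11}.
Refine {q0,q2,q3,q4} on symbol 2: members go to different blocks, giving {q0,q4} and {q2,q3}.
Refine {q5,q6,q9,q11} on symbol 0: members go to different blocks, giving {q5,q9,q11} and {q6}.
Refine {q5,q9,q11} on symbol 0: members go to different blocks, giving {q5,q11} and {q9}.
The partition is now stable with 6 blocks: {q0,q4} | {q1,q7,q8} | {q5,q11} | {q2,q3} | {q6} | {q9}.
State q4 belongs to the block {q0,q4}, which has 2 states.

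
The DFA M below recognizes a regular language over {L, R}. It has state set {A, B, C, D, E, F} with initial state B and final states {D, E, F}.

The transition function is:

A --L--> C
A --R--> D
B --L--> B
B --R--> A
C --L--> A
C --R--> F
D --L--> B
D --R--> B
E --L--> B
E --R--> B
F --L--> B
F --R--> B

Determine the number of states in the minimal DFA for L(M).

3

First remove the unreachable states {E}; 5 states remain.
P0 = {D,F} | {A,B,C}.
Split {A,B,C} by δ(·,R) → {A,C} and {B}.
The partition is now stable with 3 blocks: {D,F} | {A,C} | {B}.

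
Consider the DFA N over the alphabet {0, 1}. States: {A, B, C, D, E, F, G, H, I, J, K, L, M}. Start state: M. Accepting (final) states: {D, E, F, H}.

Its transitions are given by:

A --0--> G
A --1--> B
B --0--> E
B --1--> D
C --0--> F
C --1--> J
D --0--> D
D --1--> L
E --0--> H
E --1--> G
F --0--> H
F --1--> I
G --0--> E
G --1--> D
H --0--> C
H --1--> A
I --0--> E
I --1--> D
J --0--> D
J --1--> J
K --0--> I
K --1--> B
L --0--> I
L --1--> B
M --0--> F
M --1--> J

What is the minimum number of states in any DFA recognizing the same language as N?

Reachable states from the start: {A,B,C,D,E,F,G,H,I,J,L,M}. Unreachable: {K} — drop them.
Start with accepting vs non-accepting: {D,E,F,H} | {A,B,C,G,I,J,L,M}.
On input 0, block {D,E,F,H} splits into {D,E,F} and {H}.
Split {D,E,F} by δ(·,0) → {E,F} and {D}.
Split {A,B,C,G,I,J,L,M} by δ(·,0) → {B,C,G,I,M} and {A,L} and {J}.
Refine {B,C,G,I,M} on symbol 1: members go to different blocks, giving {B,G,I} and {C,M}.
No further refinement is possible. Final partition (7 blocks): {E,F} | {B,G,I} | {H} | {D} | {A,L} | {J} | {C,M}.

7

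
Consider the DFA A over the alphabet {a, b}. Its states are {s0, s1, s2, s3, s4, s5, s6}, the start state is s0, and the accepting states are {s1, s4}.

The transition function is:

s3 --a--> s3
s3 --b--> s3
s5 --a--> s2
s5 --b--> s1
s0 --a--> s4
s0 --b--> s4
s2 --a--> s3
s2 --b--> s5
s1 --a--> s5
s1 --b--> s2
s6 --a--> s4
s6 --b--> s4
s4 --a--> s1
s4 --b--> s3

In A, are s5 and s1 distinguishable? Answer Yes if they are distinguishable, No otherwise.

States {s6} cannot be reached from the start state, so discard them.
Initial partition by acceptance: {s1,s4} | {s0,s2,s3,s5}.
Split {s1,s4} by δ(·,a) → {s1} and {s4}.
Split {s0,s2,s3,s5} by δ(·,a) → {s2,s3,s5} and {s0}.
Split {s2,s3,s5} by δ(·,b) → {s2,s3} and {s5}.
On input b, block {s2,s3} splits into {s2} and {s3}.
No further refinement is possible. Final partition (6 blocks): {s1} | {s2} | {s4} | {s0} | {s5} | {s3}.
s5 and s1 end up in different blocks, so they are distinguishable. For instance, the string 'ε' is accepted from only s1.

Yes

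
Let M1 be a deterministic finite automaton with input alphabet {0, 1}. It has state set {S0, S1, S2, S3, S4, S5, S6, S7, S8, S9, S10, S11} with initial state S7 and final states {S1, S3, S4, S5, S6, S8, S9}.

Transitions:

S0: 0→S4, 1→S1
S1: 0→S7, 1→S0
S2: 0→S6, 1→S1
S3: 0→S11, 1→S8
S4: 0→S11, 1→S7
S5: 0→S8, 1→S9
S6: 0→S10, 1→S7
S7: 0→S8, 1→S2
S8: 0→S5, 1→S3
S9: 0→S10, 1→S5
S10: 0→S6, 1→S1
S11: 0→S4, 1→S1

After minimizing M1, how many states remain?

Initial partition by acceptance: {S1,S3,S4,S5,S6,S8,S9} | {S0,S2,S7,S10,S11}.
Split {S1,S3,S4,S5,S6,S8,S9} by δ(·,0) → {S1,S3,S4,S6,S9} and {S5,S8}.
Split {S1,S3,S4,S6,S9} by δ(·,1) → {S1,S4,S6} and {S3,S9}.
On input 0, block {S0,S2,S7,S10,S11} splits into {S0,S2,S10,S11} and {S7}.
Refine {S1,S4,S6} on symbol 0: members go to different blocks, giving {S4,S6} and {S1}.
Stable partition: {S4,S6} | {S0,S2,S10,S11} | {S5,S8} | {S3,S9} | {S7} | {S1} — 6 equivalence classes.

6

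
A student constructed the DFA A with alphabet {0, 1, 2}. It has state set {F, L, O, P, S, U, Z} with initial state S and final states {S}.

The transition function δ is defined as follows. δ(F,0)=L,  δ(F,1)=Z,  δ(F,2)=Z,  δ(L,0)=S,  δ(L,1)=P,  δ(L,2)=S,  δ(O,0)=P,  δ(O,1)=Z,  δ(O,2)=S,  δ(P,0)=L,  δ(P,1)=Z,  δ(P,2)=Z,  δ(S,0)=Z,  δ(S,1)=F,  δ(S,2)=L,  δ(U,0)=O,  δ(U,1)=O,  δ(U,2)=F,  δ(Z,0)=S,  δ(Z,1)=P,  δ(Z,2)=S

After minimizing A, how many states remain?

States {O,U} cannot be reached from the start state, so discard them.
P0 = {S} | {F,L,P,Z}.
Refine {F,L,P,Z} on symbol 0: members go to different blocks, giving {L,Z} and {F,P}.
No further refinement is possible. Final partition (3 blocks): {S} | {L,Z} | {F,P}.

3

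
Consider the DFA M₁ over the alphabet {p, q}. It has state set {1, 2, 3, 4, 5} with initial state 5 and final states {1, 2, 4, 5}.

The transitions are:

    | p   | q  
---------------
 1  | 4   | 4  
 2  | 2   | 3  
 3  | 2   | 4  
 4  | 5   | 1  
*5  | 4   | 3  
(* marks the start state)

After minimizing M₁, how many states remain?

5

Start with accepting vs non-accepting: {1,2,4,5} | {3}.
Refine {1,2,4,5} on symbol q: members go to different blocks, giving {1,4} and {2,5}.
Split {1,4} by δ(·,p) → {1} and {4}.
Split {2,5} by δ(·,p) → {2} and {5}.
No further refinement is possible. Final partition (5 blocks): {1} | {3} | {2} | {4} | {5}.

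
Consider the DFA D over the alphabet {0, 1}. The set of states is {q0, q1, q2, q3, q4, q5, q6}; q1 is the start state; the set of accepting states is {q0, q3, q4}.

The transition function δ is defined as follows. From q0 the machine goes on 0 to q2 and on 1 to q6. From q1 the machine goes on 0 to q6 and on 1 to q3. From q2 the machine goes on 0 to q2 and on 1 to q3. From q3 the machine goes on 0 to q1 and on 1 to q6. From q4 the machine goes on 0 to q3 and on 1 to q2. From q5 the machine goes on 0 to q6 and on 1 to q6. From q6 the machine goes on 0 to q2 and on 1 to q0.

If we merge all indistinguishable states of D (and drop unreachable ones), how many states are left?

2

Reachable states from the start: {q0,q1,q2,q3,q6}. Unreachable: {q4,q5} — drop them.
Initial partition by acceptance: {q0,q3} | {q1,q2,q6}.
No further refinement is possible. Final partition (2 blocks): {q0,q3} | {q1,q2,q6}.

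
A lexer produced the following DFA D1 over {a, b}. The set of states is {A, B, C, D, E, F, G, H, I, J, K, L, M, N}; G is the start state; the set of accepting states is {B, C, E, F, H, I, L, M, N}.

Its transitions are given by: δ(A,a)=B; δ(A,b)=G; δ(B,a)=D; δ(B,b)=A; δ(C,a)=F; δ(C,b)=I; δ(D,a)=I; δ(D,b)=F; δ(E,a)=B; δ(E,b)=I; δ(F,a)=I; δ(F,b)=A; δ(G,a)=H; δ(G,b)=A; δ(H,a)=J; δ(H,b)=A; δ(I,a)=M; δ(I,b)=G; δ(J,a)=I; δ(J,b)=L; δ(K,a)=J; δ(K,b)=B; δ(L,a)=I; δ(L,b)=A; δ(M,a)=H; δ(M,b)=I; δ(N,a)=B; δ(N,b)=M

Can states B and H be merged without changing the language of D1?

Yes

First remove the unreachable states {C,E,K,N}; 10 states remain.
Start with accepting vs non-accepting: {B,F,H,I,L,M} | {A,D,G,J}.
Refine {B,F,H,I,L,M} on symbol a: members go to different blocks, giving {F,I,L,M} and {B,H}.
Split {F,I,L,M} by δ(·,a) → {F,I,L} and {M}.
Split {F,I,L} by δ(·,a) → {F,L} and {I}.
Refine {A,D,G,J} on symbol a: members go to different blocks, giving {A,G} and {D,J}.
No further refinement is possible. Final partition (6 blocks): {F,L} | {A,G} | {B,H} | {M} | {I} | {D,J}.
B and H lie in the same block of the stable partition, so they are equivalent — no string distinguishes them.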